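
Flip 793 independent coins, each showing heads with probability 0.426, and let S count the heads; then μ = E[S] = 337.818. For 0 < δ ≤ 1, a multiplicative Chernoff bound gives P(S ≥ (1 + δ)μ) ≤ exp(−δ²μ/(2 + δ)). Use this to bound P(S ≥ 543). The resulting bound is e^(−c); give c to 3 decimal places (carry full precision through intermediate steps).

47.796

Write 543 = (1 + δ)μ, so δ = 543/337.818 − 1 = 0.6073744…
Then the exponent is δ²μ/(2 + δ) = (543 − μ)² / (μ·(2 + δ)) = 47.796086.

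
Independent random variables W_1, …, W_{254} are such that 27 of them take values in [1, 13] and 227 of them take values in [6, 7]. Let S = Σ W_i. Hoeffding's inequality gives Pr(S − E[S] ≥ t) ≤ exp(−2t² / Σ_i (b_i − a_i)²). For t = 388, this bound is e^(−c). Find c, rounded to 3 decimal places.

Σ(b_i − a_i)² = 27·12² + 227·1² = 4115.
c = 2t² / 4115 = 2·388² / 4115 = 73.1684.

73.168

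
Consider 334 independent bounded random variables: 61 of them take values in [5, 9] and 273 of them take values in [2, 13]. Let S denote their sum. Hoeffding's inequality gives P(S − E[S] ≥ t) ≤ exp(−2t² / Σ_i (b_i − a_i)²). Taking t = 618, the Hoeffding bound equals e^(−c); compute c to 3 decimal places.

Σ(b_i − a_i)² = 61·4² + 273·11² = 34009.
c = 2t² / 34009 = 2·618² / 34009 = 22.4602.

22.460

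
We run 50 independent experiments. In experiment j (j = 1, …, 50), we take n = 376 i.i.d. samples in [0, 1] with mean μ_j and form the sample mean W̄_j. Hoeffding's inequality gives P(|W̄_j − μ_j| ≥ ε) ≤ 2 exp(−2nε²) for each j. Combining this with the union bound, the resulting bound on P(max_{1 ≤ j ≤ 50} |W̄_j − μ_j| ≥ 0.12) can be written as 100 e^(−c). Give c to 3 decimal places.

10.829

Union bound over the 50 events: P(max_{1 ≤ j ≤ 50} |W̄_j − μ_j| ≥ 0.12) ≤ 50·2·exp(−2nε²) = 100 exp(−2·376·0.12²).
So c = 2·376·0.12² = 10.8288.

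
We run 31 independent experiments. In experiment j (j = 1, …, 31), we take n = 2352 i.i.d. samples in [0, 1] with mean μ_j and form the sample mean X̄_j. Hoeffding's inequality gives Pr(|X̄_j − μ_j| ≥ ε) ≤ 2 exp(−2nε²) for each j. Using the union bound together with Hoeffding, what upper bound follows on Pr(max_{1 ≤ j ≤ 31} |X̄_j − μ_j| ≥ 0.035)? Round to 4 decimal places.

0.1949

Per-experiment Hoeffding bound: 2·exp(−2·2352·0.035²) = 2·exp(−5.76240) = 0.0062871.
Union bound over 31 events: 31·0.0062871 = 0.19490.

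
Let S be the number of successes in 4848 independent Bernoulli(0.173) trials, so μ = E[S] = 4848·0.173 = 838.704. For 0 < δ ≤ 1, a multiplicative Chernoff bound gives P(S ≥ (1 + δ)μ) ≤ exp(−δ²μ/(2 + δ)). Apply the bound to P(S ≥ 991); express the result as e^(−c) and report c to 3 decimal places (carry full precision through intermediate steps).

12.676

Write 991 = (1 + δ)μ, so δ = 991/838.704 − 1 = 0.1815849…
Then the exponent is δ²μ/(2 + δ) = (991 − μ)² / (μ·(2 + δ)) = 12.676406.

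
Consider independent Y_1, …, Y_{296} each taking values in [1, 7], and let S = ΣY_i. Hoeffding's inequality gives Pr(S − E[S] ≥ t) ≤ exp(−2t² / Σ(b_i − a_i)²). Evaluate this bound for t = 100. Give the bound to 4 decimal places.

Σ(b_i − a_i)² = 296·(6)² = 10656.
Exponent = 2·100²/10656 = 1.8769.
Bound = exp(−1.8769) = 0.15307.

0.1531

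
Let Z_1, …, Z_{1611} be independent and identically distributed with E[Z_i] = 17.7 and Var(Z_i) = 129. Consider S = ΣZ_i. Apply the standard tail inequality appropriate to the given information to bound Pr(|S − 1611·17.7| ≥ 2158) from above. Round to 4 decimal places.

0.0446

With mean and variance of each term known, Chebyshev's inequality bounds the deviation of the sum (or sample mean).
Var(S) = n·Var(Z_i) = 1611·129 = 207819.
Chebyshev: Pr(|S − 1611·17.7| ≥ 2158) ≤ Var(S)/2158² = 207819/4656964 = 0.0446.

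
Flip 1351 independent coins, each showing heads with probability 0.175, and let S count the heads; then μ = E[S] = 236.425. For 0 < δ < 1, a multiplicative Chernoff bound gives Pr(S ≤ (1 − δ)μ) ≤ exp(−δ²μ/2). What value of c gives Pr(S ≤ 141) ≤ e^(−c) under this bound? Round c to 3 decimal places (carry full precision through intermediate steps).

19.258

Write 141 = (1 − δ)μ, so δ = 1 − 141/236.425 = 0.4036164…
Then the exponent is δ²μ/2 = (μ − 141)²/(2μ) = 19.257546.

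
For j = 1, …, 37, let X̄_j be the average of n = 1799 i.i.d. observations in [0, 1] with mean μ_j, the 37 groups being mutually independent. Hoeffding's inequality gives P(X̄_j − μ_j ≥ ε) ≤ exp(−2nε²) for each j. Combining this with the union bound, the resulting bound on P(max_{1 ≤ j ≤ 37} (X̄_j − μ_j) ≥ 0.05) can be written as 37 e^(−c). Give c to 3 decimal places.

8.995

Union bound over the 37 events: P(max_{1 ≤ j ≤ 37} (X̄_j − μ_j) ≥ 0.05) ≤ 37·exp(−2nε²) = 37 exp(−2·1799·0.05²).
So c = 2·1799·0.05² = 8.9950.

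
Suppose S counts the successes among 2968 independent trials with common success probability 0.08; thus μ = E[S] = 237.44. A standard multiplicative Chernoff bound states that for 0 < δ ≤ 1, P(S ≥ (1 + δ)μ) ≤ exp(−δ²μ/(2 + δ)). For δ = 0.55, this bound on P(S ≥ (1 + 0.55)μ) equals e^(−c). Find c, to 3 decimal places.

28.167

c = δ²μ/(2 + δ) = 0.55²·237.44/(2 + 0.55) = 28.1669.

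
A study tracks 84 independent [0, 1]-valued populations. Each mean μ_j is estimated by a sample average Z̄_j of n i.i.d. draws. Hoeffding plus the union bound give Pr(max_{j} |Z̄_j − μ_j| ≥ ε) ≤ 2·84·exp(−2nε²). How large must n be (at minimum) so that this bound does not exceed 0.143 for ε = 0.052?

1308

Need 2·84·exp(−2nε²) ≤ 0.143, i.e. exp(−2nε²) ≤ 0.143/168.
So 2nε² ≥ ln(168/0.143) = 7.068875.
Hence n ≥ 7.068875/(2·0.052²) = 1307.114.
The smallest integer n is 1308.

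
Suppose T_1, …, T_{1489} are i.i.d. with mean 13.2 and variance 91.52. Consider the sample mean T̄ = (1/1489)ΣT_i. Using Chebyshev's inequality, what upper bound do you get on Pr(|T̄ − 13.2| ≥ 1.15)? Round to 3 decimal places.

Var(T̄) = Var(T_i)/n = 91.52/1489 = 0.061464.
Chebyshev: Pr(|T̄ − 13.2| ≥ 1.15) ≤ Var(T̄)/(1.15)² = 91.52/(1489·1.15²) = 0.0465.

0.046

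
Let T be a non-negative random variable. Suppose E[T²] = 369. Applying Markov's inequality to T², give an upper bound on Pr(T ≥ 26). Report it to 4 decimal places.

Since T ≥ 0, the event {T ≥ 26} is the same as {T² ≥ 676}.
Markov's inequality applied to T² gives Pr(T² ≥ 676) ≤ E[T²]/676 = 369/676 = 0.5459.

0.5459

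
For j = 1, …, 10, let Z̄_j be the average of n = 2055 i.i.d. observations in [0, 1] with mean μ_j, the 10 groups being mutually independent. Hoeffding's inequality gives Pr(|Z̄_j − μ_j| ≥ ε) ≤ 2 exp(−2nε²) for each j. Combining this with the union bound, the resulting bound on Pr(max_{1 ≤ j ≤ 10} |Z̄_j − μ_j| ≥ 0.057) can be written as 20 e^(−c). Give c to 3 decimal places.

Union bound over the 10 events: Pr(max_{1 ≤ j ≤ 10} |Z̄_j − μ_j| ≥ 0.057) ≤ 10·2·exp(−2nε²) = 20 exp(−2·2055·0.057²).
So c = 2·2055·0.057² = 13.3534.

13.353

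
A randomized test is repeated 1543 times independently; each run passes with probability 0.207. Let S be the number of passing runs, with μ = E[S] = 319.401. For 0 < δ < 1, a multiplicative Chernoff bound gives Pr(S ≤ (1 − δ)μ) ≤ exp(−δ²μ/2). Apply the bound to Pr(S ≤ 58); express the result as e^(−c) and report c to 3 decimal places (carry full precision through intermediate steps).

Write 58 = (1 − δ)μ, so δ = 1 − 58/319.401 = 0.8184101…
Then the exponent is δ²μ/2 = (μ − 58)²/(2μ) = 106.966607.

106.967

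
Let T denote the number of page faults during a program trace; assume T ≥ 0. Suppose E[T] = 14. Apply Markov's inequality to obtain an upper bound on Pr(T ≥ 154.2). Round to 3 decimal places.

Markov's inequality: for a non-negative random variable, Pr(T ≥ a) ≤ E[T]/a.
Here E[T] = 14 and a = 154.2, so the bound is 14/154.2 = 0.0908.

0.091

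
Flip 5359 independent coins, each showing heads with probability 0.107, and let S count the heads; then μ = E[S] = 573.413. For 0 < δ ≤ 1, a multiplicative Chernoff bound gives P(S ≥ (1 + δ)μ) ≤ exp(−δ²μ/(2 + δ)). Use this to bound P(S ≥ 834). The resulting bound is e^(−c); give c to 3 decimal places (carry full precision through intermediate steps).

Write 834 = (1 + δ)μ, so δ = 834/573.413 − 1 = 0.4544491…
Then the exponent is δ²μ/(2 + δ) = (834 − μ)² / (μ·(2 + δ)) = 48.248513.

48.249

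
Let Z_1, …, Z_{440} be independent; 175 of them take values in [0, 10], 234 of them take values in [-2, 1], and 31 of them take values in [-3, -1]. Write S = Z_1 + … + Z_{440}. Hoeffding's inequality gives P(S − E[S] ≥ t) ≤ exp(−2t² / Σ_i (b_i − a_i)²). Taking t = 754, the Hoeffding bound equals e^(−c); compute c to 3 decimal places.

Σ(b_i − a_i)² = 175·10² + 234·3² + 31·2² = 19730.
c = 2t² / 19730 = 2·754² / 19730 = 57.6296.

57.630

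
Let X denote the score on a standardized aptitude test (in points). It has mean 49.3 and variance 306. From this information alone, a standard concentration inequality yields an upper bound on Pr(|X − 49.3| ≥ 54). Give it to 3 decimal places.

Mean and variance are known, so Chebyshev's inequality applies.
Chebyshev: Pr(|X − μ| ≥ t) ≤ Var(X)/t².
Bound = 306 / 2916 = 0.1049.

0.105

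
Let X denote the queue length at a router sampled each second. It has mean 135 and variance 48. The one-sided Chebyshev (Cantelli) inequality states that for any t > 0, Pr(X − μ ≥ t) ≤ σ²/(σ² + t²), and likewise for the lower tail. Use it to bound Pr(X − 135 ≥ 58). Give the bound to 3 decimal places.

0.014

Here σ² = 48 and t = 58, so σ² + t² = 3412.
Cantelli's bound: 48/3412 = 0.0141.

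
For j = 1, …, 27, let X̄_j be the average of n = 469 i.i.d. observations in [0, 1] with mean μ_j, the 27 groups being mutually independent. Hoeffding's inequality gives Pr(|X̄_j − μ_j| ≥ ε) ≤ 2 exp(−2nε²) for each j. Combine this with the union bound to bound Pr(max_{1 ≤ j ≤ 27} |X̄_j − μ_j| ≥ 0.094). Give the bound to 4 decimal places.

0.0136

Per-experiment Hoeffding bound: 2·exp(−2·469·0.094²) = 2·exp(−8.28817) = 0.00050295.
Union bound over 27 events: 27·0.00050295 = 0.01358.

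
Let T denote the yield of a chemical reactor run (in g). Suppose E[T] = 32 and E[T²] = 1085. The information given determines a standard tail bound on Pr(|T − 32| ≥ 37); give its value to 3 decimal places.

The first two moments determine the variance, so Chebyshev's inequality is the sharpest standard bound available.
Var(T) = E[T²] − (E[T])² = 1085 − 1024 = 61.
Chebyshev's inequality: Pr(|T − μ| ≥ t) ≤ Var(T)/t² = 61/1369 = 0.0446.

0.045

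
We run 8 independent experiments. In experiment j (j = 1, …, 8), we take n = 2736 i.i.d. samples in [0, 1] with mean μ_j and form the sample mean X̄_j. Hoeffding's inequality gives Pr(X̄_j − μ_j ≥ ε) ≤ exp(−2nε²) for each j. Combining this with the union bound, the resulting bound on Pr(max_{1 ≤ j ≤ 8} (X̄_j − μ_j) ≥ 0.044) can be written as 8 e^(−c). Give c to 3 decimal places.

Union bound over the 8 events: Pr(max_{1 ≤ j ≤ 8} (X̄_j − μ_j) ≥ 0.044) ≤ 8·exp(−2nε²) = 8 exp(−2·2736·0.044²).
So c = 2·2736·0.044² = 10.5938.

10.594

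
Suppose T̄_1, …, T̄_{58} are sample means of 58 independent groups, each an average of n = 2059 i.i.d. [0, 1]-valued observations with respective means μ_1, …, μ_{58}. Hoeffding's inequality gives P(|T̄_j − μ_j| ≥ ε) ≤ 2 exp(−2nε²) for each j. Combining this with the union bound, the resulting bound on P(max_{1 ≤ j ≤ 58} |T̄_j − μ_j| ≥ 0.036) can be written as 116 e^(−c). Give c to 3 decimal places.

5.337

Union bound over the 58 events: P(max_{1 ≤ j ≤ 58} |T̄_j − μ_j| ≥ 0.036) ≤ 58·2·exp(−2nε²) = 116 exp(−2·2059·0.036²).
So c = 2·2059·0.036² = 5.3369.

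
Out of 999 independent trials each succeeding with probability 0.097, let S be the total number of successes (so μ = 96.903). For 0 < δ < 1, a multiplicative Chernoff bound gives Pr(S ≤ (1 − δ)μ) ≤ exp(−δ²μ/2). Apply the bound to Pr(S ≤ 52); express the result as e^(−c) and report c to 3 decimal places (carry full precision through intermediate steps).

Write 52 = (1 − δ)μ, so δ = 1 − 52/96.903 = 0.4633809…
Then the exponent is δ²μ/2 = (μ − 52)²/(2μ) = 10.403596.

10.404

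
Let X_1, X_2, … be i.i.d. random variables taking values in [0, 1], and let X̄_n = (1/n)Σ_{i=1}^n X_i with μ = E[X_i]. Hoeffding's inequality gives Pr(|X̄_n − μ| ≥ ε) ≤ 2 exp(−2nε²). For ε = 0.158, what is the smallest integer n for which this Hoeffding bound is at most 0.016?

97

Require 2·exp(−2nε²) ≤ 0.016, i.e. 2nε² ≥ ln(2/0.016) = 4.828314.
So n ≥ 4.828314 / (2·0.158²) = 96.706.
The smallest integer n is 97.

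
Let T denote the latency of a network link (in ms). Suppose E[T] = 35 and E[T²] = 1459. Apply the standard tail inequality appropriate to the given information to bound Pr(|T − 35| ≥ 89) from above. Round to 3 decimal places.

0.030

The first two moments determine the variance, so Chebyshev's inequality is the sharpest standard bound available.
Var(T) = E[T²] − (E[T])² = 1459 − 1225 = 234.
Chebyshev's inequality: Pr(|T − μ| ≥ t) ≤ Var(T)/t² = 234/7921 = 0.0295.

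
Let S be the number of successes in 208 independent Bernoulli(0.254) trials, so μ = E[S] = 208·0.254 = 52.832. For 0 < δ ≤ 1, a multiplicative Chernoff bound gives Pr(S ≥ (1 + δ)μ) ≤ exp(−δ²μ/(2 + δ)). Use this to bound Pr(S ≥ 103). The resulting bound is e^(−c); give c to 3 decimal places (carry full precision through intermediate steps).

Write 103 = (1 + δ)μ, so δ = 103/52.832 − 1 = 0.949576…
Then the exponent is δ²μ/(2 + δ) = (103 − μ)² / (μ·(2 + δ)) = 16.150908.

16.151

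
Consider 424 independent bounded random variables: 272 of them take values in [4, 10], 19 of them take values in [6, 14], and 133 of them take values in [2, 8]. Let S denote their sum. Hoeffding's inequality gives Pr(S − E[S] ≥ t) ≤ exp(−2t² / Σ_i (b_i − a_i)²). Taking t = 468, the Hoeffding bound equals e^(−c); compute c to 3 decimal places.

Σ(b_i − a_i)² = 272·6² + 19·8² + 133·6² = 15796.
c = 2t² / 15796 = 2·468² / 15796 = 27.7316.

27.732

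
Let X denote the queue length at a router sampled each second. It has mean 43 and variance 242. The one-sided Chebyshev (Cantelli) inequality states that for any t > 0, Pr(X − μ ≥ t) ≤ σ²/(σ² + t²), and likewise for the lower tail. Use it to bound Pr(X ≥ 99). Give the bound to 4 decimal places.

Here σ² = 242 and t = 56, so σ² + t² = 3378.
Cantelli's bound: 242/3378 = 0.0716.

0.0716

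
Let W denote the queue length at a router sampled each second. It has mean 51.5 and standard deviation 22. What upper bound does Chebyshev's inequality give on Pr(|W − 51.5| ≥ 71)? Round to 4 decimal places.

0.0960

Chebyshev: Pr(|W − μ| ≥ t) ≤ Var(W)/t².
Var(W) = σ² = 22² = 484.
Bound = 484 / 5041 = 0.0960.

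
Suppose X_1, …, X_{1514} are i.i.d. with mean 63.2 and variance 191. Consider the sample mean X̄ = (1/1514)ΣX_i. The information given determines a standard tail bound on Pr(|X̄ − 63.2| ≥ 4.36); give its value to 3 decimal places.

With mean and variance of each term known, Chebyshev's inequality bounds the deviation of the sum (or sample mean).
Var(X̄) = Var(X_i)/n = 191/1514 = 0.12616.
Chebyshev: Pr(|X̄ − 63.2| ≥ 4.36) ≤ Var(X̄)/(4.36)² = 191/(1514·4.36²) = 0.0066.

0.007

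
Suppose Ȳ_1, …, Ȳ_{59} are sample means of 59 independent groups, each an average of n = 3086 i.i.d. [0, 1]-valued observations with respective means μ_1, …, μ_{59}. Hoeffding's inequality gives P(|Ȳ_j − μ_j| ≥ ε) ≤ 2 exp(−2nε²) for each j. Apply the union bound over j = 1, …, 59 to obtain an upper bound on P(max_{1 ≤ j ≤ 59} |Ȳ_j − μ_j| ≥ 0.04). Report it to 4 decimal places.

0.0061

Per-experiment Hoeffding bound: 2·exp(−2·3086·0.04²) = 2·exp(−9.87520) = 0.00010287.
Union bound over 59 events: 59·0.00010287 = 0.00607.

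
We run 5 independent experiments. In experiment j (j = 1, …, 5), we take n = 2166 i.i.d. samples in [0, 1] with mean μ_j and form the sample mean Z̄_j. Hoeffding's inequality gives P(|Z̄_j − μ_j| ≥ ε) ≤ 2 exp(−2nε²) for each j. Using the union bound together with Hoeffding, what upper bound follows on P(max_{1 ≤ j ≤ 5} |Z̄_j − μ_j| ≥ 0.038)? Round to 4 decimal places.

Per-experiment Hoeffding bound: 2·exp(−2·2166·0.038²) = 2·exp(−6.25541) = 0.0038401.
Union bound over 5 events: 5·0.0038401 = 0.01920.

0.0192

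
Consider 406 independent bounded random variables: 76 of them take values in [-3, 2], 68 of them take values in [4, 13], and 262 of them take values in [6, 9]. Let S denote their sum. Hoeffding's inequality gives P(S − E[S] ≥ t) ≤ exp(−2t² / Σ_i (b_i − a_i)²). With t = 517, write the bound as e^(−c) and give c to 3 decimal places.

Σ(b_i − a_i)² = 76·5² + 68·9² + 262·3² = 9766.
c = 2t² / 9766 = 2·517² / 9766 = 54.7387.

54.739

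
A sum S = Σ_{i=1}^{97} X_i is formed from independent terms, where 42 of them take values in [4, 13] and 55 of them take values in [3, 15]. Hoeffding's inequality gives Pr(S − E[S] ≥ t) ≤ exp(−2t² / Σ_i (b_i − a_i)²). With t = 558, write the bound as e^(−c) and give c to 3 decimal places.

55.002

Σ(b_i − a_i)² = 42·9² + 55·12² = 11322.
c = 2t² / 11322 = 2·558² / 11322 = 55.0016.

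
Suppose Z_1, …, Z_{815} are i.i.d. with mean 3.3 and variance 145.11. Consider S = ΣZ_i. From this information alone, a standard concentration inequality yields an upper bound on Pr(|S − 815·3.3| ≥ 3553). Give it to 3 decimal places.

0.009

With mean and variance of each term known, Chebyshev's inequality bounds the deviation of the sum (or sample mean).
Var(S) = n·Var(Z_i) = 815·145.11 = 118264.65.
Chebyshev: Pr(|S − 815·3.3| ≥ 3553) ≤ Var(S)/3553² = 118264.65/12623809 = 0.0094.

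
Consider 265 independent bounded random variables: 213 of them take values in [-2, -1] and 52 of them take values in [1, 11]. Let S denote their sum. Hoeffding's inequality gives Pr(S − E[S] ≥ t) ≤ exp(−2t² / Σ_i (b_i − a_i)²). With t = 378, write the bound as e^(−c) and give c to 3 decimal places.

Σ(b_i − a_i)² = 213·1² + 52·10² = 5413.
c = 2t² / 5413 = 2·378² / 5413 = 52.7929.

52.793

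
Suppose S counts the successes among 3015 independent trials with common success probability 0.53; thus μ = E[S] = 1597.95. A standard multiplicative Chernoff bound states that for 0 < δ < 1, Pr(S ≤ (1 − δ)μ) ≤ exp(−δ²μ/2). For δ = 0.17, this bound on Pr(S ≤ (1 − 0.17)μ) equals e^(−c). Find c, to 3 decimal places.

23.090

c = δ²μ/2 = 0.17²·1597.95/2 = 23.0904.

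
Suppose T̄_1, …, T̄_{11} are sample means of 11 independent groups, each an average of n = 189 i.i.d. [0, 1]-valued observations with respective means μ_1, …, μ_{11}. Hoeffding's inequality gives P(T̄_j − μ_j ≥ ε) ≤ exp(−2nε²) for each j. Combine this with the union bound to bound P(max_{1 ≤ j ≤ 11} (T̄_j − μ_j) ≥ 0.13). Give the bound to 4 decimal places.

0.0185

Per-experiment Hoeffding bound: exp(−2·189·0.13²) = exp(−6.38820) = 0.0016813.
Union bound over 11 events: 11·0.0016813 = 0.01849.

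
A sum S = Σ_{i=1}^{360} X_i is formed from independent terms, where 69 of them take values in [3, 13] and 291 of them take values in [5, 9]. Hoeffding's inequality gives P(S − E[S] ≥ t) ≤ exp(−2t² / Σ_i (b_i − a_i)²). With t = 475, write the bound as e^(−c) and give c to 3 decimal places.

Σ(b_i − a_i)² = 69·10² + 291·4² = 11556.
c = 2t² / 11556 = 2·475² / 11556 = 39.0490.

39.049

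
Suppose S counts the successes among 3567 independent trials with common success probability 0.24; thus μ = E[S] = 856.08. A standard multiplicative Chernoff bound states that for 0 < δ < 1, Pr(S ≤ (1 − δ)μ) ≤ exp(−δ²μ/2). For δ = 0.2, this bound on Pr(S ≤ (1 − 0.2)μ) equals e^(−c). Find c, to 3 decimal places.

c = δ²μ/2 = 0.2²·856.08/2 = 17.1216.

17.122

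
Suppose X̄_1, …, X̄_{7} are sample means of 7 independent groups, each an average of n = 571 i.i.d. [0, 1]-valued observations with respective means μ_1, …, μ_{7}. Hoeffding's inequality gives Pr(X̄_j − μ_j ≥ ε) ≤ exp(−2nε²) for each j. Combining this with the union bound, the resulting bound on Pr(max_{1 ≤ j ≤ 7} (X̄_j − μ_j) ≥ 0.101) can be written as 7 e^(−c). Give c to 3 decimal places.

11.650

Union bound over the 7 events: Pr(max_{1 ≤ j ≤ 7} (X̄_j − μ_j) ≥ 0.101) ≤ 7·exp(−2nε²) = 7 exp(−2·571·0.101²).
So c = 2·571·0.101² = 11.6495.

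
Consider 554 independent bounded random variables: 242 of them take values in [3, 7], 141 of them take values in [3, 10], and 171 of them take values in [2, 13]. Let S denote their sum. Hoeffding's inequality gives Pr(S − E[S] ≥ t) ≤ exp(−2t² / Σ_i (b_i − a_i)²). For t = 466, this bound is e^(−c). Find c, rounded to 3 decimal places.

Σ(b_i − a_i)² = 242·4² + 141·7² + 171·11² = 31472.
c = 2t² / 31472 = 2·466² / 31472 = 13.7999.

13.800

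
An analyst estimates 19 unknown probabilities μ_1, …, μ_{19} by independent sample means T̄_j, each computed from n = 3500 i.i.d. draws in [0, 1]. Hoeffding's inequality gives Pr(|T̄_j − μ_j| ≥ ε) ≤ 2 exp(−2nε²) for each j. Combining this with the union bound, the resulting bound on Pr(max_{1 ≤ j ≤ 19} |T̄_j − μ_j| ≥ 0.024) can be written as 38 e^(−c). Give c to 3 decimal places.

4.032

Union bound over the 19 events: Pr(max_{1 ≤ j ≤ 19} |T̄_j − μ_j| ≥ 0.024) ≤ 19·2·exp(−2nε²) = 38 exp(−2·3500·0.024²).
So c = 2·3500·0.024² = 4.0320.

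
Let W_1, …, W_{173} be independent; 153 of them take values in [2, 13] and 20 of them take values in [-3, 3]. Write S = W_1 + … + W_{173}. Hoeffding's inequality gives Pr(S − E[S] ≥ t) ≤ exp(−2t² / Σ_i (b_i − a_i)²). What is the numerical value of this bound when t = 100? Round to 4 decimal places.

0.3535

Σ(b_i − a_i)² = 153·11² + 20·6² = 19233.
Exponent = 2·100² / 19233 = 1.03988.
Bound = exp(−1.03988) = 0.35350.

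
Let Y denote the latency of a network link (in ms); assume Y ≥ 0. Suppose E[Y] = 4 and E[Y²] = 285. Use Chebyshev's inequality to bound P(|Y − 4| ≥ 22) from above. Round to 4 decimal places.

Var(Y) = E[Y²] − (E[Y])² = 285 − 16 = 269.
Chebyshev's inequality: P(|Y − μ| ≥ t) ≤ Var(Y)/t² = 269/484 = 0.5558.

0.5558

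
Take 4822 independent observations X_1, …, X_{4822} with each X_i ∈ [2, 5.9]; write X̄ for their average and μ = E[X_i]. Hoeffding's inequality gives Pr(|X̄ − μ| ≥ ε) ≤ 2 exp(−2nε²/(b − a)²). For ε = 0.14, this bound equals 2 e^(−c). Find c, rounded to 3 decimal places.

12.428

c = 2nε²/(b − a)² = 2·4822·0.14² / 3.9² = 12.4275.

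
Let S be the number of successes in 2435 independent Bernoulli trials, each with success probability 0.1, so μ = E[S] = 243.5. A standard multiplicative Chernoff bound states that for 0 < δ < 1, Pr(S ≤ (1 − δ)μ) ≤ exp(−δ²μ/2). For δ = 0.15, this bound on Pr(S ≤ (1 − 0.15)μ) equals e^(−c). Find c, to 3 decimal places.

2.739

c = δ²μ/2 = 0.15²·243.5/2 = 2.7394.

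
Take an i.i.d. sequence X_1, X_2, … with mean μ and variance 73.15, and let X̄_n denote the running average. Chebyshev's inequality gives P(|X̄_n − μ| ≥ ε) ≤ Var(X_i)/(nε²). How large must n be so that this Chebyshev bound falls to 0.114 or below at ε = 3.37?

57

Require 73.15/(n·3.37²) ≤ 0.114, i.e. n ≥ 73.15/(0.114·3.37²) = 56.500.
The smallest integer n is 57.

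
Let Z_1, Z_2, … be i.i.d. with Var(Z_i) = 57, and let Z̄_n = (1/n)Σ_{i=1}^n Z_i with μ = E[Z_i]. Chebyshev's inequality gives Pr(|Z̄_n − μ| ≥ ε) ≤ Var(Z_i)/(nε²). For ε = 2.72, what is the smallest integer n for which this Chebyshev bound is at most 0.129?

Require 57/(n·2.72²) ≤ 0.129, i.e. n ≥ 57/(0.129·2.72²) = 59.724.
The smallest integer n is 60.

60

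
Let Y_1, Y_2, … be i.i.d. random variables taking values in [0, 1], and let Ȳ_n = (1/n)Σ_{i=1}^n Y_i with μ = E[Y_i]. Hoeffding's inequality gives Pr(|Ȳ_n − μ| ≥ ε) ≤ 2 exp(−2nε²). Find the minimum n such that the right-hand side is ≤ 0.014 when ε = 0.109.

Require 2·exp(−2nε²) ≤ 0.014, i.e. 2nε² ≥ ln(2/0.014) = 4.961845.
So n ≥ 4.961845 / (2·0.109²) = 208.814.
The smallest integer n is 209.

209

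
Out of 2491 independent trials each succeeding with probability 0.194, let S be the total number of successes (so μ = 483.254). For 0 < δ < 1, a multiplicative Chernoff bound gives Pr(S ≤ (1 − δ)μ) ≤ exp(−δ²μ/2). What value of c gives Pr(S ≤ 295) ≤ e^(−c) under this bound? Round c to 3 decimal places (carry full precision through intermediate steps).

36.668

Write 295 = (1 − δ)μ, so δ = 1 − 295/483.254 = 0.389555…
Then the exponent is δ²μ/2 = (μ − 295)²/(2μ) = 36.667641.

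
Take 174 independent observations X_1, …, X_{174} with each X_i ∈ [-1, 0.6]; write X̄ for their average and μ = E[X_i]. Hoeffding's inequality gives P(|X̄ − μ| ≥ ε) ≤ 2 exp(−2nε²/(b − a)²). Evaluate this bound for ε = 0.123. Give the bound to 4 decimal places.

Exponent: 2nε²/(b − a)² = 2·174·0.123² / 1.6² = 2.05660.
Bound = 2·exp(−2.05660) = 0.25578.

0.2558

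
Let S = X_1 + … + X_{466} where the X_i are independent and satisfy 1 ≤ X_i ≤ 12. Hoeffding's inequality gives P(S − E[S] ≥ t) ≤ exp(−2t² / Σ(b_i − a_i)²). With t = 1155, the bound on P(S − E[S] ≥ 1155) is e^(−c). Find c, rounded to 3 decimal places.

47.318

Σ(b_i − a_i)² = 466·(11)² = 56386.
c = 2t²/56386 = 2·1155²/56386 = 47.3176.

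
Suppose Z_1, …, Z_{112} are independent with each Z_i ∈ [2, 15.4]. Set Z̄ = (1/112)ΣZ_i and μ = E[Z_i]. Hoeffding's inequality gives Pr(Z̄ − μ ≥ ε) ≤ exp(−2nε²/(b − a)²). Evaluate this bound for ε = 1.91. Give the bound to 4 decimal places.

0.0106

Exponent: 2nε²/(b − a)² = 2·112·1.91² / 13.4² = 4.55098.
Bound = exp(−4.55098) = 0.01056.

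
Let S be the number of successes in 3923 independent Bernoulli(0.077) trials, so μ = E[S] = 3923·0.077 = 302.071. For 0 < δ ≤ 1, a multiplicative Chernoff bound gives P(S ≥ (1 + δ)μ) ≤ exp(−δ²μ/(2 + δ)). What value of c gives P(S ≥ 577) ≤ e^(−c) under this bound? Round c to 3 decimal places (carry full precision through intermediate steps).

85.984

Write 577 = (1 + δ)μ, so δ = 577/302.071 − 1 = 0.910147…
Then the exponent is δ²μ/(2 + δ) = (577 − μ)² / (μ·(2 + δ)) = 85.983902.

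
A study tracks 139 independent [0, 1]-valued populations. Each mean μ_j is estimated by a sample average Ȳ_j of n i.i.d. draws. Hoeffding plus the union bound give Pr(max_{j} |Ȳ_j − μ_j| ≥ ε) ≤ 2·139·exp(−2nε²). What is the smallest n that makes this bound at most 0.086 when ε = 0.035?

3299

Need 2·139·exp(−2nε²) ≤ 0.086, i.e. exp(−2nε²) ≤ 0.086/278.
So 2nε² ≥ ln(278/0.086) = 8.081029.
Hence n ≥ 8.081029/(2·0.035²) = 3298.379.
The smallest integer n is 3299.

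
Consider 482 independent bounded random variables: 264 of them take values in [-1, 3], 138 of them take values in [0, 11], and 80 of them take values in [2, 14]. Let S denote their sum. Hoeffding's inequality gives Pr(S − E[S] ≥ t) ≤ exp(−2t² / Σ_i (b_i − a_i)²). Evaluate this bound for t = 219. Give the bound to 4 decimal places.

0.0520

Σ(b_i − a_i)² = 264·4² + 138·11² + 80·12² = 32442.
Exponent = 2·219² / 32442 = 2.95672.
Bound = exp(−2.95672) = 0.05199.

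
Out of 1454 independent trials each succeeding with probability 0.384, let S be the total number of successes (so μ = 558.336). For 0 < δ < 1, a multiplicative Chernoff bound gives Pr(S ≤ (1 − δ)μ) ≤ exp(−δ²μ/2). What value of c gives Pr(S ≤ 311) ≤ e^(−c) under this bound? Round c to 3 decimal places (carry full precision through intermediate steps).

Write 311 = (1 − δ)μ, so δ = 1 − 311/558.336 = 0.4429877…
Then the exponent is δ²μ/2 = (μ − 311)²/(2μ) = 54.783407.

54.783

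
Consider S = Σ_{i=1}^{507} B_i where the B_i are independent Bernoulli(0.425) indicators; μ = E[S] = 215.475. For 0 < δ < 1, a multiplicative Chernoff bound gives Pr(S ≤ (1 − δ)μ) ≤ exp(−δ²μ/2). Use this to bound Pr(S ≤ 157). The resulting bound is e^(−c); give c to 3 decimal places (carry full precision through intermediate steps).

7.934

Write 157 = (1 − δ)μ, so δ = 1 − 157/215.475 = 0.2713772…
Then the exponent is δ²μ/2 = (μ − 157)²/(2μ) = 7.934391.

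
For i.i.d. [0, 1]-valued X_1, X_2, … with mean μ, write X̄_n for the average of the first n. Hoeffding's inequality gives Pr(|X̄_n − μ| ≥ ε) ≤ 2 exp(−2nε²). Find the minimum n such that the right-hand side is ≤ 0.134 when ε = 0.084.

192

Require 2·exp(−2nε²) ≤ 0.134, i.e. 2nε² ≥ ln(2/0.134) = 2.703063.
So n ≥ 2.703063 / (2·0.084²) = 191.544.
The smallest integer n is 192.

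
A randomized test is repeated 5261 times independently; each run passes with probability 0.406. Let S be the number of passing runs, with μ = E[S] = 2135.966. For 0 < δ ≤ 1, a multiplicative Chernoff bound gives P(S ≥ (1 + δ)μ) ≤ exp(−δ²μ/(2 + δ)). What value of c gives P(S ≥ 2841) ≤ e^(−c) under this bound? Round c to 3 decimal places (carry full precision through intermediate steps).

99.875

Write 2841 = (1 + δ)μ, so δ = 2841/2135.966 − 1 = 0.3300774…
Then the exponent is δ²μ/(2 + δ) = (2841 − μ)² / (μ·(2 + δ)) = 99.874691.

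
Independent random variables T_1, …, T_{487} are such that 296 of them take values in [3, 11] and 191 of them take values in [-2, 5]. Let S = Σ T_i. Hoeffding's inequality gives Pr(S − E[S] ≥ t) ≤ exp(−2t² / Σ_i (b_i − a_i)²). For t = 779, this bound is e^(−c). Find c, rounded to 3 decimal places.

42.882

Σ(b_i − a_i)² = 296·8² + 191·7² = 28303.
c = 2t² / 28303 = 2·779² / 28303 = 42.8817.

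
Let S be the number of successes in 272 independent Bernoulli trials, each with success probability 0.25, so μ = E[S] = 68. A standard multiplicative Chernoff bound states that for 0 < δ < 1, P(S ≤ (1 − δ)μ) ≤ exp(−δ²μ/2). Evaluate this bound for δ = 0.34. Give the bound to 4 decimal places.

Exponent = δ²μ/2 = 0.34²·68/2 = 3.9304.
Bound = exp(−3.9304) = 0.01964.

0.0196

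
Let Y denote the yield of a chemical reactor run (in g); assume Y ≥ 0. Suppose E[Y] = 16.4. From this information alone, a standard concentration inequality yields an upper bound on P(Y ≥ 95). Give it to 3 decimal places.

0.173

Only the mean of a non-negative variable is known, so Markov's inequality is the applicable tail bound.
Markov's inequality: for a non-negative random variable, P(Y ≥ a) ≤ E[Y]/a.
Here E[Y] = 16.4 and a = 95, so the bound is 16.4/95 = 0.1726.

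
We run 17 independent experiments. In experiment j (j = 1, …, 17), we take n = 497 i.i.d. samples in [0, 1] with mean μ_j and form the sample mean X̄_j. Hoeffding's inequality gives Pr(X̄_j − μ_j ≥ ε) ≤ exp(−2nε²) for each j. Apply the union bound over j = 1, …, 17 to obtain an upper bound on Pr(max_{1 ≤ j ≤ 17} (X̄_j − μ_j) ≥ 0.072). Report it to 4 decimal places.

0.0983

Per-experiment Hoeffding bound: exp(−2·497·0.072²) = exp(−5.15290) = 0.0057826.
Union bound over 17 events: 17·0.0057826 = 0.09830.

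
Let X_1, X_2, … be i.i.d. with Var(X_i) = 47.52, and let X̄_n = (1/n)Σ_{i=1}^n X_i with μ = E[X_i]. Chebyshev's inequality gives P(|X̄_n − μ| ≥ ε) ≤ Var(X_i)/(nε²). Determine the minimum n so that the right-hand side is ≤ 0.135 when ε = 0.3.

Require 47.52/(n·0.3²) ≤ 0.135, i.e. n ≥ 47.52/(0.135·0.3²) = 3911.111.
The smallest integer n is 3912.

3912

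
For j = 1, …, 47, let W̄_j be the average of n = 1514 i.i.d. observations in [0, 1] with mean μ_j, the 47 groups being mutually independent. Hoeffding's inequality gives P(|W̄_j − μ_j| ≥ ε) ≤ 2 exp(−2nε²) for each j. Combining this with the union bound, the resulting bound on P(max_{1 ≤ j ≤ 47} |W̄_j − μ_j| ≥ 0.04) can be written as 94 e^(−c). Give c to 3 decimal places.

Union bound over the 47 events: P(max_{1 ≤ j ≤ 47} |W̄_j − μ_j| ≥ 0.04) ≤ 47·2·exp(−2nε²) = 94 exp(−2·1514·0.04²).
So c = 2·1514·0.04² = 4.8448.

4.845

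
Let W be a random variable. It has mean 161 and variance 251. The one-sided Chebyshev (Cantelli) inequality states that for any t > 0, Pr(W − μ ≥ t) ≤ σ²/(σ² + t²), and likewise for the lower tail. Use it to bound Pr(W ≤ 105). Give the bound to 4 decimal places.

Here σ² = 251 and t = 56, so σ² + t² = 3387.
Cantelli's bound: 251/3387 = 0.0741.

0.0741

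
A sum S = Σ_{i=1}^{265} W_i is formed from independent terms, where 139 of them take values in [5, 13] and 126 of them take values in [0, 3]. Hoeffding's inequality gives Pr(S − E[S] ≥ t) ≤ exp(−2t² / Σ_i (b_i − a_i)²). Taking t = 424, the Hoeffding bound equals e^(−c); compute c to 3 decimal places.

35.848

Σ(b_i − a_i)² = 139·8² + 126·3² = 10030.
c = 2t² / 10030 = 2·424² / 10030 = 35.8477.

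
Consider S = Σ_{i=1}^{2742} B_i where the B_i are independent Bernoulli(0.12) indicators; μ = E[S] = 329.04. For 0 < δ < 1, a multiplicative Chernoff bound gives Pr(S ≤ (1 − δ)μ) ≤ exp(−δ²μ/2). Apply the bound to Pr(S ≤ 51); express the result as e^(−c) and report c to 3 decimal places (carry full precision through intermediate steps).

117.472

Write 51 = (1 − δ)μ, so δ = 1 − 51/329.04 = 0.8450036…
Then the exponent is δ²μ/2 = (μ − 51)²/(2μ) = 117.472407.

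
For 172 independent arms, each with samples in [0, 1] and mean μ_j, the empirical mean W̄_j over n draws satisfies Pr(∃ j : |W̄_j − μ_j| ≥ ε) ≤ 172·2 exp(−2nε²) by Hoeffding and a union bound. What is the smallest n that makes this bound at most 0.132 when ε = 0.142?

196

Need 2·172·exp(−2nε²) ≤ 0.132, i.e. exp(−2nε²) ≤ 0.132/344.
So 2nε² ≥ ln(344/0.132) = 7.865595.
Hence n ≥ 7.865595/(2·0.142²) = 195.041.
The smallest integer n is 196.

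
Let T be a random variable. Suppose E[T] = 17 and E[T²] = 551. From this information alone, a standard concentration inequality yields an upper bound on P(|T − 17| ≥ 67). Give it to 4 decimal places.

0.0584

The first two moments determine the variance, so Chebyshev's inequality is the sharpest standard bound available.
Var(T) = E[T²] − (E[T])² = 551 − 289 = 262.
Chebyshev's inequality: P(|T − μ| ≥ t) ≤ Var(T)/t² = 262/4489 = 0.0584.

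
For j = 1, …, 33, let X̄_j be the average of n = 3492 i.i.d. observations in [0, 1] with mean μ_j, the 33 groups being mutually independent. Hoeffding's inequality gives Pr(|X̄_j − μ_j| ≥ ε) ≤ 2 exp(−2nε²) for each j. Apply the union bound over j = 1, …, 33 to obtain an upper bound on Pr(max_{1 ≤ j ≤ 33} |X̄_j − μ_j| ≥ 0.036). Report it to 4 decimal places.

Per-experiment Hoeffding bound: 2·exp(−2·3492·0.036²) = 2·exp(−9.05126) = 0.00023449.
Union bound over 33 events: 33·0.00023449 = 0.00774.

0.0077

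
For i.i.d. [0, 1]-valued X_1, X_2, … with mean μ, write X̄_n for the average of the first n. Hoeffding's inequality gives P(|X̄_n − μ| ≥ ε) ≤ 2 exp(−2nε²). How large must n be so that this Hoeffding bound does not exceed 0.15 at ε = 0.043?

Require 2·exp(−2nε²) ≤ 0.15, i.e. 2nε² ≥ ln(2/0.15) = 2.590267.
So n ≥ 2.590267 / (2·0.043²) = 700.451.
The smallest integer n is 701.

701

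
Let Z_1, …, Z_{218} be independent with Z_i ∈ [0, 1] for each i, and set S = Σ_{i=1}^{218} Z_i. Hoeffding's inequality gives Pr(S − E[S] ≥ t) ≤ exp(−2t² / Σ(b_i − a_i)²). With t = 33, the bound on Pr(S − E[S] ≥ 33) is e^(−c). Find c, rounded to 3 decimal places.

Σ(b_i − a_i)² = 218·(1)² = 218.
c = 2t²/218 = 2·33²/218 = 9.9908.

9.991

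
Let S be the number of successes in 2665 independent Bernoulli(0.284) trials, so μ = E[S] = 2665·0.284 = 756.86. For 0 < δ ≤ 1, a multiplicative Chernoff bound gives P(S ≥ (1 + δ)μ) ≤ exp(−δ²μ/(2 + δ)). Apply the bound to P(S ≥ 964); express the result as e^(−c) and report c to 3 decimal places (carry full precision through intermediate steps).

Write 964 = (1 + δ)μ, so δ = 964/756.86 − 1 = 0.2736834…
Then the exponent is δ²μ/(2 + δ) = (964 − μ)² / (μ·(2 + δ)) = 24.933452.

24.933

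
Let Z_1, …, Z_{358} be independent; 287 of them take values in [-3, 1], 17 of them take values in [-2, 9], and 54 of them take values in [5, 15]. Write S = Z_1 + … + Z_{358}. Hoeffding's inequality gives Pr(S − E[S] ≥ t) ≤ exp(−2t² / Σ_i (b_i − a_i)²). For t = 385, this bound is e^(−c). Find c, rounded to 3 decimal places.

24.604

Σ(b_i − a_i)² = 287·4² + 17·11² + 54·10² = 12049.
c = 2t² / 12049 = 2·385² / 12049 = 24.6037.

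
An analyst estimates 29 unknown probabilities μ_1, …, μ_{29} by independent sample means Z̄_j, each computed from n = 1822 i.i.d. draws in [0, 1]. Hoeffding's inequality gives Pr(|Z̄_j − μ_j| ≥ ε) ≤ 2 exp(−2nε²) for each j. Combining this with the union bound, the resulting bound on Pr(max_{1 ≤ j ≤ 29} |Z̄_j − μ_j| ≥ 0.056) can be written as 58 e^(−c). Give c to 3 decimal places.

Union bound over the 29 events: Pr(max_{1 ≤ j ≤ 29} |Z̄_j − μ_j| ≥ 0.056) ≤ 29·2·exp(−2nε²) = 58 exp(−2·1822·0.056²).
So c = 2·1822·0.056² = 11.4276.

11.428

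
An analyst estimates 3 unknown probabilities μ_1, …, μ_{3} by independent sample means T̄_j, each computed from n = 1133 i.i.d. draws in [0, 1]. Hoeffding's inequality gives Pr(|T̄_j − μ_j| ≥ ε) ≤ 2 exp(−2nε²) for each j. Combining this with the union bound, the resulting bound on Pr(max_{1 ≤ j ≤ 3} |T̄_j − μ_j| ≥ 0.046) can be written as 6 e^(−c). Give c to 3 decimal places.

Union bound over the 3 events: Pr(max_{1 ≤ j ≤ 3} |T̄_j − μ_j| ≥ 0.046) ≤ 3·2·exp(−2nε²) = 6 exp(−2·1133·0.046²).
So c = 2·1133·0.046² = 4.7949.

4.795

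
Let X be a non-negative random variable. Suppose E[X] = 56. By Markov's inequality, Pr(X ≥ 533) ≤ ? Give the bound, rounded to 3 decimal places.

Markov's inequality: for a non-negative random variable, Pr(X ≥ a) ≤ E[X]/a.
Here E[X] = 56 and a = 533, so the bound is 56/533 = 0.1051.

0.105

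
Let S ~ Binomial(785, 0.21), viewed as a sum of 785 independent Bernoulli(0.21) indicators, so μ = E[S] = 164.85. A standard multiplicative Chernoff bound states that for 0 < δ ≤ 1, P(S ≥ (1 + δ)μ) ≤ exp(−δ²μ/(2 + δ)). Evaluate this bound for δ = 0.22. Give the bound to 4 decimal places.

Exponent = δ²μ/(2 + δ) = 0.22²·164.85/2.22 = 3.5940.
Bound = exp(−3.5940) = 0.02749.

0.0275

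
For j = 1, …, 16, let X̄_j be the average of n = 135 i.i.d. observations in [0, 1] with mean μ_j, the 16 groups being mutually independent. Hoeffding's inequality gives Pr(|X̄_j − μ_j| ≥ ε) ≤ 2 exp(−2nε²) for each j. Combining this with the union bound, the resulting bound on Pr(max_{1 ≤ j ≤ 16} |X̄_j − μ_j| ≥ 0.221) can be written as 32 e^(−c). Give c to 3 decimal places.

13.187

Union bound over the 16 events: Pr(max_{1 ≤ j ≤ 16} |X̄_j − μ_j| ≥ 0.221) ≤ 16·2·exp(−2nε²) = 32 exp(−2·135·0.221²).
So c = 2·135·0.221² = 13.1871.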